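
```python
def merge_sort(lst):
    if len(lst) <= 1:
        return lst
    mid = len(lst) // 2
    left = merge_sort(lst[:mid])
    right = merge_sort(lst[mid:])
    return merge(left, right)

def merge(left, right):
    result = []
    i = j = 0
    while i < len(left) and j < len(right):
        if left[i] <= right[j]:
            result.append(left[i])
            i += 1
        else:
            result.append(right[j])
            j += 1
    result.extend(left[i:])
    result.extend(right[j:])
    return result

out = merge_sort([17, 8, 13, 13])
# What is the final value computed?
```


merge_sort([17, 8, 13, 13])
Split into [17, 8] and [13, 13]
Left sorted: [8, 17]
Right sorted: [13, 13]
Merge [8, 17] and [13, 13]
= [8, 13, 13, 17]


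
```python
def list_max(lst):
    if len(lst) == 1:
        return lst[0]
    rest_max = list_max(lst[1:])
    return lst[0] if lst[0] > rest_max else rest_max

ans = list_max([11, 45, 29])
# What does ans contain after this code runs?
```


list_max([11, 45, 29])
= compare 11 with list_max([45, 29])
= compare 45 with list_max([29])
Base: list_max([29]) = 29
compare 45 with 29: max = 45
compare 11 with 45: max = 45
= 45


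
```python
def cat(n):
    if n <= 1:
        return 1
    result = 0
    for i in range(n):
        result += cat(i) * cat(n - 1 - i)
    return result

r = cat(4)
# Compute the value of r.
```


cat(4)
= sum of cat(i) * cat(4-1-i) for i in 0..3
First compute sub-values bottom-up:
  cat(0) = 1, cat(1) = 1
  cat(2) = 1*1 + 1*1 = 2
  cat(3) = 1*2 + 1*1 + 2*1 = 5
Now cat(4):
  cat(0)*cat(3) = 1*5 = 5
  cat(1)*cat(2) = 1*2 = 2
  cat(2)*cat(1) = 2*1 = 2
  cat(3)*cat(0) = 5*1 = 5
= 5 + 2 + 2 + 5
= 14


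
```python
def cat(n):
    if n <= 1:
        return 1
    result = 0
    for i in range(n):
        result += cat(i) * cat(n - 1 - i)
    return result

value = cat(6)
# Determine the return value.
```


cat(6)
= sum of cat(i) * cat(6-1-i) for i in 0..5
First compute sub-values bottom-up:
  cat(0) = 1, cat(1) = 1
  cat(2) = 1*1 + 1*1 = 2
  cat(3) = 1*2 + 1*1 + 2*1 = 5
  cat(4) = 1*5 + 1*2 + 2*1 + 5*1 = 14
  cat(5) = 1*14 + 1*5 + 2*2 + 5*1 + 14*1 = 42
Now cat(6):
  cat(0)*cat(5) = 1*42 = 42
  cat(1)*cat(4) = 1*14 = 14
  cat(2)*cat(3) = 2*5 = 10
  cat(3)*cat(2) = 5*2 = 10
  cat(4)*cat(1) = 14*1 = 14
  cat(5)*cat(0) = 42*1 = 42
= 42 + 14 + 10 + 10 + 14 + 42
= 132


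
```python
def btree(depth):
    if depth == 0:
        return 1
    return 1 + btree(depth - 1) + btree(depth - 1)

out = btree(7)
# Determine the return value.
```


btree(7)
= 1 + btree(6) + btree(6)
= 1 + 2 * btree(6)
btree(k) = 2^(k+1) - 1
btree(0) = 1
btree(1) = 3
btree(2) = 7
btree(3) = 15
btree(4) = 31
btree(7) = 2^8 - 1 = 255


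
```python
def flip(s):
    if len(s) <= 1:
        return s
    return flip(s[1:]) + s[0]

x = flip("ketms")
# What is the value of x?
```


flip("ketms")
= flip("etms") + "k"
= flip("tms") + "e" + "k"
= flip("ms") + "t" + "e" + "k"
= flip("s") + "m" + "t" + "e" + "k"
= "s" + "m" + "t" + "e" + "k"
= "smtek"


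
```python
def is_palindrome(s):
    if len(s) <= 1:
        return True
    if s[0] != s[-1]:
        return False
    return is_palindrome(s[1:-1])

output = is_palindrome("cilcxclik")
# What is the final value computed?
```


is_palindrome("cilcxclik")
"cilcxclik": s[0]='c' != s[-1]='k' -> False
= False


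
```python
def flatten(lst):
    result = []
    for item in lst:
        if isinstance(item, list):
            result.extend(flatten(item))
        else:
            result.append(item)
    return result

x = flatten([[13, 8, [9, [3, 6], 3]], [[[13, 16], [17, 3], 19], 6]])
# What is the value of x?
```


flatten([[13, 8, [9, [3, 6], 3]], [[[13, 16], [17, 3], 19], 6]])
Processing each element:
  [13, 8, [9, [3, 6], 3]] is a list -> flatten recursively -> [13, 8, 9, 3, 6, 3]
  [[[13, 16], [17, 3], 19], 6] is a list -> flatten recursively -> [13, 16, 17, 3, 19, 6]
= [13, 8, 9, 3, 6, 3, 13, 16, 17, 3, 19, 6]


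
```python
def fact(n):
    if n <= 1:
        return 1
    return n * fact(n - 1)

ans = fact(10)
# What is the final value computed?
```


fact(10)
= 10 * fact(9)
= 10 * 9 * fact(8)
= 10 * 9 * 8 * fact(7)
= 10 * 9 * 8 * 7 * fact(6)
= 10 * 9 * 8 * 7 * 6 * fact(5)
= 10 * 9 * 8 * 7 * 6 * 5 * fact(4)
= 10 * 9 * 8 * 7 * 6 * 5 * 4 * fact(3)
= 10 * 9 * 8 * 7 * 6 * 5 * 4 * 3 * fact(2)
= 10 * 9 * 8 * 7 * 6 * 5 * 4 * 3 * 2 * fact(1)
= 10 * 9 * 8 * 7 * 6 * 5 * 4 * 3 * 2 * 1
= 3628800


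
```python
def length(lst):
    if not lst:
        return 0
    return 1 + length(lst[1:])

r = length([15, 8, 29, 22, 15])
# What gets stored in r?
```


length([15, 8, 29, 22, 15])
= 1 + length([8, 29, 22, 15])
= 1 + 1 + length([29, 22, 15])
= 1 + 1 + 1 + length([22, 15])
= 1 + 1 + 1 + 1 + length([15])
= 1 + 1 + 1 + 1 + 1 + length([])
= 1 + 1 + 1 + 1 + 1 + 0
= 5


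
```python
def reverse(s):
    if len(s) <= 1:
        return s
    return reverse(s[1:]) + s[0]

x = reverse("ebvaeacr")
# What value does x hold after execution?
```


reverse("ebvaeacr")
= reverse("bvaeacr") + "e"
= reverse("vaeacr") + "b" + "e"
= reverse("aeacr") + "v" + "b" + "e"
= reverse("eacr") + "a" + "v" + "b" + "e"
= reverse("acr") + "e" + "a" + "v" + "b" + "e"
= reverse("cr") + "a" + "e" + "a" + "v" + "b" + "e"
= reverse("r") + "c" + "a" + "e" + "a" + "v" + "b" + "e"
= "r" + "c" + "a" + "e" + "a" + "v" + "b" + "e"
= "rcaeavbe"


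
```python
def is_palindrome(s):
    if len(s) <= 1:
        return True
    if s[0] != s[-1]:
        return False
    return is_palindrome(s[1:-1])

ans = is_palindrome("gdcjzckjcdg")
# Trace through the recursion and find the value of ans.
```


is_palindrome("gdcjzckjcdg")
"gdcjzckjcdg": s[0]='g' == s[-1]='g' -> is_palindrome("dcjzckjcd")
"dcjzckjcd": s[0]='d' == s[-1]='d' -> is_palindrome("cjzckjc")
"cjzckjc": s[0]='c' == s[-1]='c' -> is_palindrome("jzckj")
"jzckj": s[0]='j' == s[-1]='j' -> is_palindrome("zck")
"zck": s[0]='z' != s[-1]='k' -> False
= False


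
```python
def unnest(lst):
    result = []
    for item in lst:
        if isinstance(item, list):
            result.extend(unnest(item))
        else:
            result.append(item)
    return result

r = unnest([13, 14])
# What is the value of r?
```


unnest([13, 14])
Processing each element:
  13 is not a list -> append 13
  14 is not a list -> append 14
= [13, 14]


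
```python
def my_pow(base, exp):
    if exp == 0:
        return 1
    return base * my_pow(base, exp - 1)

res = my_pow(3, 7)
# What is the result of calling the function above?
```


my_pow(3, 7)
= 3 * my_pow(3, 6)
= 3 * 3 * my_pow(3, 5)
= 3 * 3 * 3 * my_pow(3, 4)
= 3 * 3 * 3 * 3 * my_pow(3, 3)
= 3 * 3 * 3 * 3 * 3 * my_pow(3, 2)
= 3 * 3 * 3 * 3 * 3 * 3 * my_pow(3, 1)
= 3 * 3 * 3 * 3 * 3 * 3 * 3 * my_pow(3, 0)
= 3 * 3 * 3 * 3 * 3 * 3 * 3 * 1
= 2187


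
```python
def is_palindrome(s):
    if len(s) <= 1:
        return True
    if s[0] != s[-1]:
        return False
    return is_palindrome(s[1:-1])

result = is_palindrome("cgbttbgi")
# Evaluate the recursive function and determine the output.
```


is_palindrome("cgbttbgi")
"cgbttbgi": s[0]='c' != s[-1]='i' -> False
= False


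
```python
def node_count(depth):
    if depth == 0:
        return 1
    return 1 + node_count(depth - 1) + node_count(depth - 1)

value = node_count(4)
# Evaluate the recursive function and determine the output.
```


node_count(4)
= 1 + node_count(3) + node_count(3)
= 1 + 2 * node_count(3)
node_count(k) = 2^(k+1) - 1
node_count(0) = 1
node_count(1) = 3
node_count(2) = 7
node_count(3) = 15
node_count(4) = 31
node_count(4) = 2^5 - 1 = 31


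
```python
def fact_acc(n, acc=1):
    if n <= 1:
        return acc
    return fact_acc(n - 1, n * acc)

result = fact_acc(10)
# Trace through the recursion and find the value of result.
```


fact_acc(10, 1)
= fact_acc(9, 10 * 1) = fact_acc(9, 10)
= fact_acc(8, 9 * 10) = fact_acc(8, 90)
= fact_acc(7, 8 * 90) = fact_acc(7, 720)
= fact_acc(6, 7 * 720) = fact_acc(6, 5040)
= fact_acc(5, 6 * 5040) = fact_acc(5, 30240)
= fact_acc(4, 5 * 30240) = fact_acc(4, 151200)
= fact_acc(3, 4 * 151200) = fact_acc(3, 604800)
= fact_acc(2, 3 * 604800) = fact_acc(2, 1814400)
= fact_acc(1, 2 * 1814400) = fact_acc(1, 3628800)
n <= 1, return acc = 3628800


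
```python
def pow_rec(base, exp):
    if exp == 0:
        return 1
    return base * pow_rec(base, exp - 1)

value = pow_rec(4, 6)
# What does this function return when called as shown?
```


pow_rec(4, 6)
= 4 * pow_rec(4, 5)
= 4 * 4 * pow_rec(4, 4)
= 4 * 4 * 4 * pow_rec(4, 3)
= 4 * 4 * 4 * 4 * pow_rec(4, 2)
= 4 * 4 * 4 * 4 * 4 * pow_rec(4, 1)
= 4 * 4 * 4 * 4 * 4 * 4 * pow_rec(4, 0)
= 4 * 4 * 4 * 4 * 4 * 4 * 1
= 4096


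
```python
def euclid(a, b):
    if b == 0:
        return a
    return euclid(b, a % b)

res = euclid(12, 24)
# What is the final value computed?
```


euclid(12, 24)
= euclid(24, 12 % 24) = euclid(24, 12)
= euclid(12, 24 % 12) = euclid(12, 0)
b == 0, return a = 12


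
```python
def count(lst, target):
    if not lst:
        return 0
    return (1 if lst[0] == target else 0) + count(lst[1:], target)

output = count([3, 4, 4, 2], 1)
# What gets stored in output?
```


count([3, 4, 4, 2], 1)
lst[0]=3 != 1: 0 + count([4, 4, 2], 1)
lst[0]=4 != 1: 0 + count([4, 2], 1)
lst[0]=4 != 1: 0 + count([2], 1)
lst[0]=2 != 1: 0 + count([], 1)
= 0


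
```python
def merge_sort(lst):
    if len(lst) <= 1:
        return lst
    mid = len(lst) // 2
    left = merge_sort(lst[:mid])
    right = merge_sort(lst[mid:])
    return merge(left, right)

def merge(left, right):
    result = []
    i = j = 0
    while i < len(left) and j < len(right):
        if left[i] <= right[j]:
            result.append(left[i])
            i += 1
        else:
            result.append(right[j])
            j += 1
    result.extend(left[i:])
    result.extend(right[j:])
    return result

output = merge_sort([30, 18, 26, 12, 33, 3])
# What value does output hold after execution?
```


merge_sort([30, 18, 26, 12, 33, 3])
Split into [30, 18, 26] and [12, 33, 3]
Left sorted: [18, 26, 30]
Right sorted: [3, 12, 33]
Merge [18, 26, 30] and [3, 12, 33]
= [3, 12, 18, 26, 30, 33]


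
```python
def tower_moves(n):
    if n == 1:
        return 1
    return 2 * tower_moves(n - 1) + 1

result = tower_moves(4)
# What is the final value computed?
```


tower_moves(4)
= 2 * tower_moves(3) + 1
= 2 * (2 * tower_moves(2) + 1) + 1
= 2 * (2 * (2 * tower_moves(1) + 1) + 1) + 1
Now compute bottom-up:
tower_moves(1) = 1
tower_moves(2) = 2 * 1 + 1 = 3
tower_moves(3) = 2 * 3 + 1 = 7
tower_moves(4) = 2 * 7 + 1 = 15
= 15


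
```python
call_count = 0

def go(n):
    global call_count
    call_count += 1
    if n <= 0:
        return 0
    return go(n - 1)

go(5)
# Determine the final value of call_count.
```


go(5) calls go(4) calls ... calls go(0)
Total calls: 5 + 1 (for base case) = 6


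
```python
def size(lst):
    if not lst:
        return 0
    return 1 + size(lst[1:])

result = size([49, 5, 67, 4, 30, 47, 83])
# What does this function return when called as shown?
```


size([49, 5, 67, 4, 30, 47, 83])
= 1 + size([5, 67, 4, 30, 47, 83])
= 1 + 1 + size([67, 4, 30, 47, 83])
= 1 + 1 + 1 + size([4, 30, 47, 83])
= 1 + 1 + 1 + 1 + size([30, 47, 83])
= 1 + 1 + 1 + 1 + 1 + size([47, 83])
= 1 + 1 + 1 + 1 + 1 + 1 + size([83])
= 1 + 1 + 1 + 1 + 1 + 1 + 1 + size([])
= 1 + 1 + 1 + 1 + 1 + 1 + 1 + 0
= 7


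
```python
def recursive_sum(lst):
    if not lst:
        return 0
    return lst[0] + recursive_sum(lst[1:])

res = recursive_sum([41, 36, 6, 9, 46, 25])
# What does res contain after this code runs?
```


recursive_sum([41, 36, 6, 9, 46, 25])
= 41 + recursive_sum([36, 6, 9, 46, 25])
= 41 + 36 + recursive_sum([6, 9, 46, 25])
= 41 + 36 + 6 + recursive_sum([9, 46, 25])
= 41 + 36 + 6 + 9 + recursive_sum([46, 25])
= 41 + 36 + 6 + 9 + 46 + recursive_sum([25])
= 41 + 36 + 6 + 9 + 46 + 25 + recursive_sum([])
= 41 + 36 + 6 + 9 + 46 + 25 + 0
= 163


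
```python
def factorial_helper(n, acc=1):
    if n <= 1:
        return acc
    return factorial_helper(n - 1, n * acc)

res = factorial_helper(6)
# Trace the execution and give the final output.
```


factorial_helper(6, 1)
= factorial_helper(5, 6 * 1) = factorial_helper(5, 6)
= factorial_helper(4, 5 * 6) = factorial_helper(4, 30)
= factorial_helper(3, 4 * 30) = factorial_helper(3, 120)
= factorial_helper(2, 3 * 120) = factorial_helper(2, 360)
= factorial_helper(1, 2 * 360) = factorial_helper(1, 720)
n <= 1, return acc = 720


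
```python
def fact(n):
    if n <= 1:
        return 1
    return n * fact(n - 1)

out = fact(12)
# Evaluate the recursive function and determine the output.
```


fact(12)
= 12 * fact(11)
= 12 * 11 * fact(10)
= 12 * 11 * 10 * fact(9)
= 12 * 11 * 10 * 9 * fact(8)
= 12 * 11 * 10 * 9 * 8 * fact(7)
= 12 * 11 * 10 * 9 * 8 * 7 * fact(6)
= 12 * 11 * 10 * 9 * 8 * 7 * 6 * fact(5)
= 12 * 11 * 10 * 9 * 8 * 7 * 6 * 5 * fact(4)
= 12 * 11 * 10 * 9 * 8 * 7 * 6 * 5 * 4 * fact(3)
= 12 * 11 * 10 * 9 * 8 * 7 * 6 * 5 * 4 * 3 * fact(2)
= 12 * 11 * 10 * 9 * 8 * 7 * 6 * 5 * 4 * 3 * 2 * fact(1)
= 12 * 11 * 10 * 9 * 8 * 7 * 6 * 5 * 4 * 3 * 2 * 1
= 479001600


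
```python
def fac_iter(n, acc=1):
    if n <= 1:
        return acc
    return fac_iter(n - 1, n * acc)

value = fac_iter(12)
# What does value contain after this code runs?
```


fac_iter(12, 1)
= fac_iter(11, 12 * 1) = fac_iter(11, 12)
= fac_iter(10, 11 * 12) = fac_iter(10, 132)
= fac_iter(9, 10 * 132) = fac_iter(9, 1320)
= fac_iter(8, 9 * 1320) = fac_iter(8, 11880)
= fac_iter(7, 8 * 11880) = fac_iter(7, 95040)
= fac_iter(6, 7 * 95040) = fac_iter(6, 665280)
= fac_iter(5, 6 * 665280) = fac_iter(5, 3991680)
= fac_iter(4, 5 * 3991680) = fac_iter(4, 19958400)
= fac_iter(3, 4 * 19958400) = fac_iter(3, 79833600)
= fac_iter(2, 3 * 79833600) = fac_iter(2, 239500800)
= fac_iter(1, 2 * 239500800) = fac_iter(1, 479001600)
n <= 1, return acc = 479001600


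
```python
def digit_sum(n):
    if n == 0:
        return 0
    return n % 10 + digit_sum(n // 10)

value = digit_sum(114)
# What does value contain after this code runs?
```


digit_sum(114)
= 4 + digit_sum(11)
= 4 + 1 + digit_sum(1)
= 4 + 1 + 1 + digit_sum(0)
= 4 + 1 + 1 + 0
= 6


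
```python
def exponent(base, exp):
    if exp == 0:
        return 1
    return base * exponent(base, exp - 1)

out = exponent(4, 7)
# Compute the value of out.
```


exponent(4, 7)
= 4 * exponent(4, 6)
= 4 * 4 * exponent(4, 5)
= 4 * 4 * 4 * exponent(4, 4)
= 4 * 4 * 4 * 4 * exponent(4, 3)
= 4 * 4 * 4 * 4 * 4 * exponent(4, 2)
= 4 * 4 * 4 * 4 * 4 * 4 * exponent(4, 1)
= 4 * 4 * 4 * 4 * 4 * 4 * 4 * exponent(4, 0)
= 4 * 4 * 4 * 4 * 4 * 4 * 4 * 1
= 16384


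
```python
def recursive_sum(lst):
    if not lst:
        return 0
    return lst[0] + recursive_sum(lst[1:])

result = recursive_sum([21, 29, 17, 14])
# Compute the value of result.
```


recursive_sum([21, 29, 17, 14])
= 21 + recursive_sum([29, 17, 14])
= 21 + 29 + recursive_sum([17, 14])
= 21 + 29 + 17 + recursive_sum([14])
= 21 + 29 + 17 + 14 + recursive_sum([])
= 21 + 29 + 17 + 14 + 0
= 81


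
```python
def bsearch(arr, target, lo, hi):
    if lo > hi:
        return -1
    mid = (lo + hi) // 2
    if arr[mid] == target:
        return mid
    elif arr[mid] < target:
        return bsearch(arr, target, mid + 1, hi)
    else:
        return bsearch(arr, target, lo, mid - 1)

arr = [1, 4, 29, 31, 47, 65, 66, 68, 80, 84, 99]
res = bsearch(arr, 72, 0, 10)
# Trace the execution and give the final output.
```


bsearch(arr, 72, 0, 10)
lo=0, hi=10, mid=5, arr[mid]=65
65 < 72, search right half
lo=6, hi=10, mid=8, arr[mid]=80
80 > 72, search left half
lo=6, hi=7, mid=6, arr[mid]=66
66 < 72, search right half
lo=7, hi=7, mid=7, arr[mid]=68
68 < 72, search right half
lo > hi, target not found, return -1
= -1


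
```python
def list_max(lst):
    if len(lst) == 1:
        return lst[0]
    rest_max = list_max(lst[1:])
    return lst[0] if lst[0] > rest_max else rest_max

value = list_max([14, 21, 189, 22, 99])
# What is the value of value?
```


list_max([14, 21, 189, 22, 99])
= compare 14 with list_max([21, 189, 22, 99])
= compare 21 with list_max([189, 22, 99])
= compare 189 with list_max([22, 99])
= compare 22 with list_max([99])
Base: list_max([99]) = 99
compare 22 with 99: max = 99
compare 189 with 99: max = 189
compare 21 with 189: max = 189
compare 14 with 189: max = 189
= 189


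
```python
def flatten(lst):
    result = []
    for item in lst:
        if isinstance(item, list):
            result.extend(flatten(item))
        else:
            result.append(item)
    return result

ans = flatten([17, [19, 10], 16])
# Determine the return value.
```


flatten([17, [19, 10], 16])
Processing each element:
  17 is not a list -> append 17
  [19, 10] is a list -> flatten recursively -> [19, 10]
  16 is not a list -> append 16
= [17, 19, 10, 16]


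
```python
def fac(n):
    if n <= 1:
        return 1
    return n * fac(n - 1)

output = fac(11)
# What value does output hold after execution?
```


fac(11)
= 11 * fac(10)
= 11 * 10 * fac(9)
= 11 * 10 * 9 * fac(8)
= 11 * 10 * 9 * 8 * fac(7)
= 11 * 10 * 9 * 8 * 7 * fac(6)
= 11 * 10 * 9 * 8 * 7 * 6 * fac(5)
= 11 * 10 * 9 * 8 * 7 * 6 * 5 * fac(4)
= 11 * 10 * 9 * 8 * 7 * 6 * 5 * 4 * fac(3)
= 11 * 10 * 9 * 8 * 7 * 6 * 5 * 4 * 3 * fac(2)
= 11 * 10 * 9 * 8 * 7 * 6 * 5 * 4 * 3 * 2 * fac(1)
= 11 * 10 * 9 * 8 * 7 * 6 * 5 * 4 * 3 * 2 * 1
= 39916800


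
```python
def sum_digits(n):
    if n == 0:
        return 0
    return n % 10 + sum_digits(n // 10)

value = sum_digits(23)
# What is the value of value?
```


sum_digits(23)
= 3 + sum_digits(2)
= 3 + 2 + sum_digits(0)
= 3 + 2 + 0
= 5


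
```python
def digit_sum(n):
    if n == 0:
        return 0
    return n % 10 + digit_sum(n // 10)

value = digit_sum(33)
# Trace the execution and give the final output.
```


digit_sum(33)
= 3 + digit_sum(3)
= 3 + 3 + digit_sum(0)
= 3 + 3 + 0
= 6


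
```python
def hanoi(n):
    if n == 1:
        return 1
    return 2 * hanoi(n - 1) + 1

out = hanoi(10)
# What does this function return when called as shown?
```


hanoi(10)
= 2 * hanoi(9) + 1
= 2 * (2 * hanoi(8) + 1) + 1
= 2 * (2 * (2 * hanoi(7) + 1) + 1) + 1
= 2 * (2 * (2 * (2 * hanoi(6) + 1) + 1) + 1) + 1
= 2 * (2 * (2 * (2 * (2 * hanoi(5) + 1) + 1) + 1) + 1) + 1
= 2 * (2 * (2 * (2 * (2 * (2 * hanoi(4) + 1) + 1) + 1) + 1) + 1) + 1
= 2 * (2 * (2 * (2 * (2 * (2 * (2 * hanoi(3) + 1) + 1) + 1) + 1) + 1) + 1) + 1
= 2 * (2 * (2 * (2 * (2 * (2 * (2 * (2 * hanoi(2) + 1) + 1) + 1) + 1) + 1) + 1) + 1) + 1
= 2 * (2 * (2 * (2 * (2 * (2 * (2 * (2 * (2 * hanoi(1) + 1) + 1) + 1) + 1) + 1) + 1) + 1) + 1) + 1
Now compute bottom-up:
hanoi(1) = 1
hanoi(2) = 2 * 1 + 1 = 3
hanoi(3) = 2 * 3 + 1 = 7
hanoi(4) = 2 * 7 + 1 = 15
hanoi(5) = 2 * 15 + 1 = 31
hanoi(6) = 2 * 31 + 1 = 63
hanoi(7) = 2 * 63 + 1 = 127
hanoi(8) = 2 * 127 + 1 = 255
hanoi(9) = 2 * 255 + 1 = 511
hanoi(10) = 2 * 511 + 1 = 1023
= 1023


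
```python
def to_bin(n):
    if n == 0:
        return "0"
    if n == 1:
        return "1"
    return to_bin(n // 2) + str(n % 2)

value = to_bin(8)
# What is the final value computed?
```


to_bin(8)
= to_bin(4) + "0"
= to_bin(2) + "0" + "0"
= to_bin(1) + "0" + "0" + "0"
= "1" + "0" + "0" + "0"
= "1000"


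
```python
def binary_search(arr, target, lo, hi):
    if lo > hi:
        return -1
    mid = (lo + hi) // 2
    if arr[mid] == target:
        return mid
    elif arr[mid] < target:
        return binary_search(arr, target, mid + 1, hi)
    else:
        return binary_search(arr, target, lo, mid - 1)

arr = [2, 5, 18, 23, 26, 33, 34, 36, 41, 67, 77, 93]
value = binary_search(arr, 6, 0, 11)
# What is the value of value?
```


binary_search(arr, 6, 0, 11)
lo=0, hi=11, mid=5, arr[mid]=33
33 > 6, search left half
lo=0, hi=4, mid=2, arr[mid]=18
18 > 6, search left half
lo=0, hi=1, mid=0, arr[mid]=2
2 < 6, search right half
lo=1, hi=1, mid=1, arr[mid]=5
5 < 6, search right half
lo > hi, target not found, return -1
= -1


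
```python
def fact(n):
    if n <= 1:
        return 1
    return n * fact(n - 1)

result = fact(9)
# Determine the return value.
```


fact(9)
= 9 * fact(8)
= 9 * 8 * fact(7)
= 9 * 8 * 7 * fact(6)
= 9 * 8 * 7 * 6 * fact(5)
= 9 * 8 * 7 * 6 * 5 * fact(4)
= 9 * 8 * 7 * 6 * 5 * 4 * fact(3)
= 9 * 8 * 7 * 6 * 5 * 4 * 3 * fact(2)
= 9 * 8 * 7 * 6 * 5 * 4 * 3 * 2 * fact(1)
= 9 * 8 * 7 * 6 * 5 * 4 * 3 * 2 * 1
= 362880


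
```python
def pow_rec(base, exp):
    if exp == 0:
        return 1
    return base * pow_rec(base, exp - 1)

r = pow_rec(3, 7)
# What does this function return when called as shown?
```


pow_rec(3, 7)
= 3 * pow_rec(3, 6)
= 3 * 3 * pow_rec(3, 5)
= 3 * 3 * 3 * pow_rec(3, 4)
= 3 * 3 * 3 * 3 * pow_rec(3, 3)
= 3 * 3 * 3 * 3 * 3 * pow_rec(3, 2)
= 3 * 3 * 3 * 3 * 3 * 3 * pow_rec(3, 1)
= 3 * 3 * 3 * 3 * 3 * 3 * 3 * pow_rec(3, 0)
= 3 * 3 * 3 * 3 * 3 * 3 * 3 * 1
= 2187


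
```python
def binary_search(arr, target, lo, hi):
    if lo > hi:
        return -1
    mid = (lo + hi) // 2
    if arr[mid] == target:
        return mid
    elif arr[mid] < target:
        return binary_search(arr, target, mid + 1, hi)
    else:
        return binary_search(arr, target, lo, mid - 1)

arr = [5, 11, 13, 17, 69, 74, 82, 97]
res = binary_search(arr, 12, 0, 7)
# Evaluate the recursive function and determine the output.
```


binary_search(arr, 12, 0, 7)
lo=0, hi=7, mid=3, arr[mid]=17
17 > 12, search left half
lo=0, hi=2, mid=1, arr[mid]=11
11 < 12, search right half
lo=2, hi=2, mid=2, arr[mid]=13
13 > 12, search left half
lo > hi, target not found, return -1
= -1


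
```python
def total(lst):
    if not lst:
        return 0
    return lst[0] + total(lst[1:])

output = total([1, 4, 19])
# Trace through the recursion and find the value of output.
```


total([1, 4, 19])
= 1 + total([4, 19])
= 1 + 4 + total([19])
= 1 + 4 + 19 + total([])
= 1 + 4 + 19 + 0
= 24


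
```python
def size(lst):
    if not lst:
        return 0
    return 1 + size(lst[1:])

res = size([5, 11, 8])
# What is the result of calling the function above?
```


size([5, 11, 8])
= 1 + size([11, 8])
= 1 + 1 + size([8])
= 1 + 1 + 1 + size([])
= 1 + 1 + 1 + 0
= 3


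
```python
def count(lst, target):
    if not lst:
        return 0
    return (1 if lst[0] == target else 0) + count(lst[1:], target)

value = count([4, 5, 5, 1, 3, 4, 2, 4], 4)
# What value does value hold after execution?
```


count([4, 5, 5, 1, 3, 4, 2, 4], 4)
lst[0]=4 == 4: 1 + count([5, 5, 1, 3, 4, 2, 4], 4)
lst[0]=5 != 4: 0 + count([5, 1, 3, 4, 2, 4], 4)
lst[0]=5 != 4: 0 + count([1, 3, 4, 2, 4], 4)
lst[0]=1 != 4: 0 + count([3, 4, 2, 4], 4)
lst[0]=3 != 4: 0 + count([4, 2, 4], 4)
lst[0]=4 == 4: 1 + count([2, 4], 4)
lst[0]=2 != 4: 0 + count([4], 4)
lst[0]=4 == 4: 1 + count([], 4)
= 3


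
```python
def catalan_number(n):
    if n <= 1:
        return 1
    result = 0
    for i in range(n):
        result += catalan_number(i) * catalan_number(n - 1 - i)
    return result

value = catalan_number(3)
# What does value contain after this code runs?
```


catalan_number(3)
= sum of catalan_number(i) * catalan_number(3-1-i) for i in 0..2
First compute sub-values bottom-up:
  catalan_number(0) = 1, catalan_number(1) = 1
  catalan_number(2) = 1*1 + 1*1 = 2
Now catalan_number(3):
  catalan_number(0)*catalan_number(2) = 1*2 = 2
  catalan_number(1)*catalan_number(1) = 1*1 = 1
  catalan_number(2)*catalan_number(0) = 2*1 = 2
= 2 + 1 + 2
= 5


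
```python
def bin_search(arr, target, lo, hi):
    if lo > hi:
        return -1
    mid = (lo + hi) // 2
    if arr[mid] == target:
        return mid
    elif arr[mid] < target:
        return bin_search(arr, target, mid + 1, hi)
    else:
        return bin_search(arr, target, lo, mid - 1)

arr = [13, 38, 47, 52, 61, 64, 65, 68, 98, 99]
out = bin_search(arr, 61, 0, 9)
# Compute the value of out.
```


bin_search(arr, 61, 0, 9)
lo=0, hi=9, mid=4, arr[mid]=61
arr[4] == 61, found at index 4
= 4


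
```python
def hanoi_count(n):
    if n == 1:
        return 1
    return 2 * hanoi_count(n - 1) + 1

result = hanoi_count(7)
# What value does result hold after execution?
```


hanoi_count(7)
= 2 * hanoi_count(6) + 1
= 2 * (2 * hanoi_count(5) + 1) + 1
= 2 * (2 * (2 * hanoi_count(4) + 1) + 1) + 1
= 2 * (2 * (2 * (2 * hanoi_count(3) + 1) + 1) + 1) + 1
= 2 * (2 * (2 * (2 * (2 * hanoi_count(2) + 1) + 1) + 1) + 1) + 1
= 2 * (2 * (2 * (2 * (2 * (2 * hanoi_count(1) + 1) + 1) + 1) + 1) + 1) + 1
Now compute bottom-up:
hanoi_count(1) = 1
hanoi_count(2) = 2 * 1 + 1 = 3
hanoi_count(3) = 2 * 3 + 1 = 7
hanoi_count(4) = 2 * 7 + 1 = 15
hanoi_count(5) = 2 * 15 + 1 = 31
hanoi_count(6) = 2 * 31 + 1 = 63
hanoi_count(7) = 2 * 63 + 1 = 127
= 127


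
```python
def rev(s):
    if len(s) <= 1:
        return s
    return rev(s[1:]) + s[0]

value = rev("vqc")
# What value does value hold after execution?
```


rev("vqc")
= rev("qc") + "v"
= rev("c") + "q" + "v"
= "c" + "q" + "v"
= "cqv"


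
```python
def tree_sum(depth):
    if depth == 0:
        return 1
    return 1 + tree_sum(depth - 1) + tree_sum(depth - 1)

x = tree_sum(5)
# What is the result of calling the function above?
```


tree_sum(5)
= 1 + tree_sum(4) + tree_sum(4)
= 1 + 2 * tree_sum(4)
tree_sum(k) = 2^(k+1) - 1
tree_sum(0) = 1
tree_sum(1) = 3
tree_sum(2) = 7
tree_sum(3) = 15
tree_sum(4) = 31
tree_sum(5) = 2^6 - 1 = 63


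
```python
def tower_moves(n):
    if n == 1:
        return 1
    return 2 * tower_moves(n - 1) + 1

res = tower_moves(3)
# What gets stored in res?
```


tower_moves(3)
= 2 * tower_moves(2) + 1
= 2 * (2 * tower_moves(1) + 1) + 1
Now compute bottom-up:
tower_moves(1) = 1
tower_moves(2) = 2 * 1 + 1 = 3
tower_moves(3) = 2 * 3 + 1 = 7
= 7


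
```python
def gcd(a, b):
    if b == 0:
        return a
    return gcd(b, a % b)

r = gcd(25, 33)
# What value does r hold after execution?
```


gcd(25, 33)
= gcd(33, 25 % 33) = gcd(33, 25)
= gcd(25, 33 % 25) = gcd(25, 8)
= gcd(8, 25 % 8) = gcd(8, 1)
= gcd(1, 8 % 1) = gcd(1, 0)
b == 0, return a = 1


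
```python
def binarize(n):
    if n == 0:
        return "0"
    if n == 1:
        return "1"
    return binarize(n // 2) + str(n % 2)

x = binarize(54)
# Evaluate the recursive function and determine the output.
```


binarize(54)
= binarize(27) + "0"
= binarize(13) + "1" + "0"
= binarize(6) + "1" + "1" + "0"
= binarize(3) + "0" + "1" + "1" + "0"
= binarize(1) + "1" + "0" + "1" + "1" + "0"
= "1" + "1" + "0" + "1" + "1" + "0"
= "110110"


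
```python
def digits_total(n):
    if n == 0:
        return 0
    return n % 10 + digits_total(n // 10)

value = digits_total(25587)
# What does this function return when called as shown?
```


digits_total(25587)
= 7 + digits_total(2558)
= 7 + 8 + digits_total(255)
= 7 + 8 + 5 + digits_total(25)
= 7 + 8 + 5 + 5 + digits_total(2)
= 7 + 8 + 5 + 5 + 2 + digits_total(0)
= 7 + 8 + 5 + 5 + 2 + 0
= 27


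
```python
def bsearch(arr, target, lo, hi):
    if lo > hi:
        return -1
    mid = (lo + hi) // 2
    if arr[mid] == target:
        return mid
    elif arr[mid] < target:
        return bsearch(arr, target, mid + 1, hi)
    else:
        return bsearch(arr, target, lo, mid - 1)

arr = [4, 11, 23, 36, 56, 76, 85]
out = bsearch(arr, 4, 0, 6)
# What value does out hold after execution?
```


bsearch(arr, 4, 0, 6)
lo=0, hi=6, mid=3, arr[mid]=36
36 > 4, search left half
lo=0, hi=2, mid=1, arr[mid]=11
11 > 4, search left half
lo=0, hi=0, mid=0, arr[mid]=4
arr[0] == 4, found at index 0
= 0


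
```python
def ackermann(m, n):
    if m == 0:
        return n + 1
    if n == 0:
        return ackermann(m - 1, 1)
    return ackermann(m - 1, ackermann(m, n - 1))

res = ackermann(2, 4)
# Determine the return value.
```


ackermann(2, 4)
= ackermann(1, ackermann(2, 3))
First compute ackermann(2, 3) = 9
= ackermann(1, 9)
= 11


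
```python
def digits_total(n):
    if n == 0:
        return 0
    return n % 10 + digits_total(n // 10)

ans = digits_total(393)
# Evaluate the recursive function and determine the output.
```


digits_total(393)
= 3 + digits_total(39)
= 3 + 9 + digits_total(3)
= 3 + 9 + 3 + digits_total(0)
= 3 + 9 + 3 + 0
= 15


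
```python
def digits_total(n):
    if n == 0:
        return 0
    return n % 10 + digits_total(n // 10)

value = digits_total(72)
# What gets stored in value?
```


digits_total(72)
= 2 + digits_total(7)
= 2 + 7 + digits_total(0)
= 2 + 7 + 0
= 9


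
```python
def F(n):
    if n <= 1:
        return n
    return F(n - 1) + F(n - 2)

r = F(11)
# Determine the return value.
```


F(11)
= F(10) + F(9)
= (F(9) + F(8)) + F(9)
Computing bottom-up: F(0)=0, F(1)=1, F(2)=1, F(3)=2, F(4)=3, F(5)=5, F(6)=8, F(7)=13, F(8)=21, F(9)=34, F(10)=55, F(11)=89
= 89


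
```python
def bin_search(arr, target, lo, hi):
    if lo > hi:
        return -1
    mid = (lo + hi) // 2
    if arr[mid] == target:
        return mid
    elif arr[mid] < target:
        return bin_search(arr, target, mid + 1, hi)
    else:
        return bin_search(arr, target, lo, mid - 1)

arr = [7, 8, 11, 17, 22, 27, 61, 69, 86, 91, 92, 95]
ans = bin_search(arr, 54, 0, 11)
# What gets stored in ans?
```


bin_search(arr, 54, 0, 11)
lo=0, hi=11, mid=5, arr[mid]=27
27 < 54, search right half
lo=6, hi=11, mid=8, arr[mid]=86
86 > 54, search left half
lo=6, hi=7, mid=6, arr[mid]=61
61 > 54, search left half
lo > hi, target not found, return -1
= -1


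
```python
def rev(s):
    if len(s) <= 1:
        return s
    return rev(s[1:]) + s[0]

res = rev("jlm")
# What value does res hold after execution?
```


rev("jlm")
= rev("lm") + "j"
= rev("m") + "l" + "j"
= "m" + "l" + "j"
= "mlj"


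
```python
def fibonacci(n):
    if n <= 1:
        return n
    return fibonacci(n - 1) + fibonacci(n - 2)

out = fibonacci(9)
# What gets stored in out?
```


fibonacci(9)
= fibonacci(8) + fibonacci(7)
= (fibonacci(7) + fibonacci(6)) + fibonacci(7)
Computing bottom-up: fibonacci(0)=0, fibonacci(1)=1, fibonacci(2)=1, fibonacci(3)=2, fibonacci(4)=3, fibonacci(5)=5, fibonacci(6)=8, fibonacci(7)=13, fibonacci(8)=21, fibonacci(9)=34
= 34


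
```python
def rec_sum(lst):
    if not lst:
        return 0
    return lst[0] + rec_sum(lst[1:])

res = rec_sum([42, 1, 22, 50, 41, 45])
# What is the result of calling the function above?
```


rec_sum([42, 1, 22, 50, 41, 45])
= 42 + rec_sum([1, 22, 50, 41, 45])
= 42 + 1 + rec_sum([22, 50, 41, 45])
= 42 + 1 + 22 + rec_sum([50, 41, 45])
= 42 + 1 + 22 + 50 + rec_sum([41, 45])
= 42 + 1 + 22 + 50 + 41 + rec_sum([45])
= 42 + 1 + 22 + 50 + 41 + 45 + rec_sum([])
= 42 + 1 + 22 + 50 + 41 + 45 + 0
= 201


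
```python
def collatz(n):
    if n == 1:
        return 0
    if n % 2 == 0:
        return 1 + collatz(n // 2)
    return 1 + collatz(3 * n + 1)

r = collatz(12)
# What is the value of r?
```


collatz(12)
12 is even -> collatz(6)
6 is even -> collatz(3)
3 is odd -> 3*3+1 = 10 -> collatz(10)
10 is even -> collatz(5)
5 is odd -> 3*5+1 = 16 -> collatz(16)
16 is even -> collatz(8)
8 is even -> collatz(4)
4 is even -> collatz(2)
2 is even -> collatz(1)
Reached 1 after 9 steps
= 9


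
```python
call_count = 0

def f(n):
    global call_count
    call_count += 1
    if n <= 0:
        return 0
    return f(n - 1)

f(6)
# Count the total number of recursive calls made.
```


f(6) calls f(5) calls ... calls f(0)
Total calls: 6 + 1 (for base case) = 7


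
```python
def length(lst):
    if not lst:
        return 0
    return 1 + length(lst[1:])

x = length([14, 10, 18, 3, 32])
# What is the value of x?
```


length([14, 10, 18, 3, 32])
= 1 + length([10, 18, 3, 32])
= 1 + 1 + length([18, 3, 32])
= 1 + 1 + 1 + length([3, 32])
= 1 + 1 + 1 + 1 + length([32])
= 1 + 1 + 1 + 1 + 1 + length([])
= 1 + 1 + 1 + 1 + 1 + 0
= 5


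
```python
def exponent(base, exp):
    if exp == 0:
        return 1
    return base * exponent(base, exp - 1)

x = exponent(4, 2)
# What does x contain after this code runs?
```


exponent(4, 2)
= 4 * exponent(4, 1)
= 4 * 4 * exponent(4, 0)
= 4 * 4 * 1
= 16


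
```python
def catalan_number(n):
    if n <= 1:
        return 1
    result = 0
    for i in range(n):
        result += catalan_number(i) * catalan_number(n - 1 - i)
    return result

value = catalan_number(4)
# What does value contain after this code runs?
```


catalan_number(4)
= sum of catalan_number(i) * catalan_number(4-1-i) for i in 0..3
First compute sub-values bottom-up:
  catalan_number(0) = 1, catalan_number(1) = 1
  catalan_number(2) = 1*1 + 1*1 = 2
  catalan_number(3) = 1*2 + 1*1 + 2*1 = 5
Now catalan_number(4):
  catalan_number(0)*catalan_number(3) = 1*5 = 5
  catalan_number(1)*catalan_number(2) = 1*2 = 2
  catalan_number(2)*catalan_number(1) = 2*1 = 2
  catalan_number(3)*catalan_number(0) = 5*1 = 5
= 5 + 2 + 2 + 5
= 14


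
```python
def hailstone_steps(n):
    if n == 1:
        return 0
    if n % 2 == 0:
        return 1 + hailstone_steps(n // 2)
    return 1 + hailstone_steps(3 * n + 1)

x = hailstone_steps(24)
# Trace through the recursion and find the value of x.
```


hailstone_steps(24)
24 is even -> hailstone_steps(12)
12 is even -> hailstone_steps(6)
6 is even -> hailstone_steps(3)
3 is odd -> 3*3+1 = 10 -> hailstone_steps(10)
10 is even -> hailstone_steps(5)
5 is odd -> 3*5+1 = 16 -> hailstone_steps(16)
16 is even -> hailstone_steps(8)
8 is even -> hailstone_steps(4)
4 is even -> hailstone_steps(2)
2 is even -> hailstone_steps(1)
Reached 1 after 10 steps
= 10


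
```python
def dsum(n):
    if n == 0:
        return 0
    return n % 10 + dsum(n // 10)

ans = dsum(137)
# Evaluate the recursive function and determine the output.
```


dsum(137)
= 7 + dsum(13)
= 7 + 3 + dsum(1)
= 7 + 3 + 1 + dsum(0)
= 7 + 3 + 1 + 0
= 11


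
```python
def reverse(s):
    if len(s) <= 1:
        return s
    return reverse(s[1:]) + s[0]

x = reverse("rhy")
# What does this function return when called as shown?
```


reverse("rhy")
= reverse("hy") + "r"
= reverse("y") + "h" + "r"
= "y" + "h" + "r"
= "yhr"


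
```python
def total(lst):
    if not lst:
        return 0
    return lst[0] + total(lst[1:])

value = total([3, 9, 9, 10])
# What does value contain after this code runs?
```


total([3, 9, 9, 10])
= 3 + total([9, 9, 10])
= 3 + 9 + total([9, 10])
= 3 + 9 + 9 + total([10])
= 3 + 9 + 9 + 10 + total([])
= 3 + 9 + 9 + 10 + 0
= 31


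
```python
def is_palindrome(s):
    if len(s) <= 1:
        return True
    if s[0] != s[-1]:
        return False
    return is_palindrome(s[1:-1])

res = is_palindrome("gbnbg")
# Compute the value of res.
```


is_palindrome("gbnbg")
"gbnbg": s[0]='g' == s[-1]='g' -> is_palindrome("bnb")
"bnb": s[0]='b' == s[-1]='b' -> is_palindrome("n")
"n": len <= 1 -> True
= True


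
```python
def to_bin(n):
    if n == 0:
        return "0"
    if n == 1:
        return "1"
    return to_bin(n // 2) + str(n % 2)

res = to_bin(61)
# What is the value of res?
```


to_bin(61)
= to_bin(30) + "1"
= to_bin(15) + "0" + "1"
= to_bin(7) + "1" + "0" + "1"
= to_bin(3) + "1" + "1" + "0" + "1"
= to_bin(1) + "1" + "1" + "1" + "0" + "1"
= "1" + "1" + "1" + "1" + "0" + "1"
= "111101"


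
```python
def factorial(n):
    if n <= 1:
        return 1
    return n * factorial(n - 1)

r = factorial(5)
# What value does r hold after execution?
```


factorial(5)
= 5 * factorial(4)
= 5 * 4 * factorial(3)
= 5 * 4 * 3 * factorial(2)
= 5 * 4 * 3 * 2 * factorial(1)
= 5 * 4 * 3 * 2 * 1
= 120


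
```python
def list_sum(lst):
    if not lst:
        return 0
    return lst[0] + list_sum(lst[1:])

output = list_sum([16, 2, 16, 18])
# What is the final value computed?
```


list_sum([16, 2, 16, 18])
= 16 + list_sum([2, 16, 18])
= 16 + 2 + list_sum([16, 18])
= 16 + 2 + 16 + list_sum([18])
= 16 + 2 + 16 + 18 + list_sum([])
= 16 + 2 + 16 + 18 + 0
= 52


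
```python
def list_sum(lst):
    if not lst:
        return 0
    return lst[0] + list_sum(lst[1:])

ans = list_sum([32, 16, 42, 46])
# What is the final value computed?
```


list_sum([32, 16, 42, 46])
= 32 + list_sum([16, 42, 46])
= 32 + 16 + list_sum([42, 46])
= 32 + 16 + 42 + list_sum([46])
= 32 + 16 + 42 + 46 + list_sum([])
= 32 + 16 + 42 + 46 + 0
= 136


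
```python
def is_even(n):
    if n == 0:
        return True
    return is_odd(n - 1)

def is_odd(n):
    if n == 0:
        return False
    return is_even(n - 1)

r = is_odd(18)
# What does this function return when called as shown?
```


is_odd(18)
= is_even(17)
= is_odd(16)
= is_even(15)
= is_odd(14)
= is_even(13)
= is_odd(12)
= is_even(11)
= is_odd(10)
= is_even(9)
= is_odd(8)
= is_even(7)
= is_odd(6)
= is_even(5)
= is_odd(4)
= is_even(3)
= is_odd(2)
= is_even(1)
= is_odd(0)
n == 0: return False
= False


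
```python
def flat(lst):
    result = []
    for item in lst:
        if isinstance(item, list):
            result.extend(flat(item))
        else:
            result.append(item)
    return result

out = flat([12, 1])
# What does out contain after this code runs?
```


flat([12, 1])
Processing each element:
  12 is not a list -> append 12
  1 is not a list -> append 1
= [12, 1]


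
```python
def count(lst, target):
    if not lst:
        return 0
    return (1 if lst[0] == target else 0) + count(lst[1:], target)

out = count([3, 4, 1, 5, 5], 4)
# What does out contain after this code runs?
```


count([3, 4, 1, 5, 5], 4)
lst[0]=3 != 4: 0 + count([4, 1, 5, 5], 4)
lst[0]=4 == 4: 1 + count([1, 5, 5], 4)
lst[0]=1 != 4: 0 + count([5, 5], 4)
lst[0]=5 != 4: 0 + count([5], 4)
lst[0]=5 != 4: 0 + count([], 4)
= 1


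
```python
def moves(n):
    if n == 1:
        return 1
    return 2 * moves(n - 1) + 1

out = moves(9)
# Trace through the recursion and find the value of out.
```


moves(9)
= 2 * moves(8) + 1
= 2 * (2 * moves(7) + 1) + 1
= 2 * (2 * (2 * moves(6) + 1) + 1) + 1
= 2 * (2 * (2 * (2 * moves(5) + 1) + 1) + 1) + 1
= 2 * (2 * (2 * (2 * (2 * moves(4) + 1) + 1) + 1) + 1) + 1
= 2 * (2 * (2 * (2 * (2 * (2 * moves(3) + 1) + 1) + 1) + 1) + 1) + 1
= 2 * (2 * (2 * (2 * (2 * (2 * (2 * moves(2) + 1) + 1) + 1) + 1) + 1) + 1) + 1
= 2 * (2 * (2 * (2 * (2 * (2 * (2 * (2 * moves(1) + 1) + 1) + 1) + 1) + 1) + 1) + 1) + 1
Now compute bottom-up:
moves(1) = 1
moves(2) = 2 * 1 + 1 = 3
moves(3) = 2 * 3 + 1 = 7
moves(4) = 2 * 7 + 1 = 15
moves(5) = 2 * 15 + 1 = 31
moves(6) = 2 * 31 + 1 = 63
moves(7) = 2 * 63 + 1 = 127
moves(8) = 2 * 127 + 1 = 255
moves(9) = 2 * 255 + 1 = 511
= 511


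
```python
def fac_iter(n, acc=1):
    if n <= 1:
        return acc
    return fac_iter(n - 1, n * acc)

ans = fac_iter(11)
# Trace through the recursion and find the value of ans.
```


fac_iter(11, 1)
= fac_iter(10, 11 * 1) = fac_iter(10, 11)
= fac_iter(9, 10 * 11) = fac_iter(9, 110)
= fac_iter(8, 9 * 110) = fac_iter(8, 990)
= fac_iter(7, 8 * 990) = fac_iter(7, 7920)
= fac_iter(6, 7 * 7920) = fac_iter(6, 55440)
= fac_iter(5, 6 * 55440) = fac_iter(5, 332640)
= fac_iter(4, 5 * 332640) = fac_iter(4, 1663200)
= fac_iter(3, 4 * 1663200) = fac_iter(3, 6652800)
= fac_iter(2, 3 * 6652800) = fac_iter(2, 19958400)
= fac_iter(1, 2 * 19958400) = fac_iter(1, 39916800)
n <= 1, return acc = 39916800


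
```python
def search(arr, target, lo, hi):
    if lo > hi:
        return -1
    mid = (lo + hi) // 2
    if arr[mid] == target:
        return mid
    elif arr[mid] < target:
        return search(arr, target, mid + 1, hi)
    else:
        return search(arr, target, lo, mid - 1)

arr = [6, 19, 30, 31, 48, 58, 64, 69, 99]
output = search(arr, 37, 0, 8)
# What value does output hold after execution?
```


search(arr, 37, 0, 8)
lo=0, hi=8, mid=4, arr[mid]=48
48 > 37, search left half
lo=0, hi=3, mid=1, arr[mid]=19
19 < 37, search right half
lo=2, hi=3, mid=2, arr[mid]=30
30 < 37, search right half
lo=3, hi=3, mid=3, arr[mid]=31
31 < 37, search right half
lo > hi, target not found, return -1
= -1


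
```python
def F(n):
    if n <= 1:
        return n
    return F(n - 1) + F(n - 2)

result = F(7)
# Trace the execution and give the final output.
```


F(7)
= F(6) + F(5)
= (F(5) + F(4)) + F(5)
Computing bottom-up: F(0)=0, F(1)=1, F(2)=1, F(3)=2, F(4)=3, F(5)=5, F(6)=8, F(7)=13
= 13


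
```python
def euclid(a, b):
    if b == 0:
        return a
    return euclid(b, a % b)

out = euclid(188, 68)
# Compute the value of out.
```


euclid(188, 68)
= euclid(68, 188 % 68) = euclid(68, 52)
= euclid(52, 68 % 52) = euclid(52, 16)
= euclid(16, 52 % 16) = euclid(16, 4)
= euclid(4, 16 % 4) = euclid(4, 0)
b == 0, return a = 4
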